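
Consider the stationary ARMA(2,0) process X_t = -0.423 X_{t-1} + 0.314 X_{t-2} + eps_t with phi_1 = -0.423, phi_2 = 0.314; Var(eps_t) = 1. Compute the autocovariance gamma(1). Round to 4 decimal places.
\gamma(1) = -1.1037

Multiply the model equation by X_{t-k} and take expectations. With theta_0 = psi_0 = 1 and psi_j the MA(infinity) weights, this gives
  gamma(k) - sum_i phi_i gamma(k-i) = c_k,
  c_k = sigma^2 * sum_{j=k..q} theta_j psi_{j-k}   (c_k = 0 for k > q),
using gamma(-m) = gamma(m).
Pure AR (q = 0): c_0 = sigma^2 = 1, c_k = 0 for k >= 1.
Equations for k = 0, 1, 2 (AR order 2, c_2 = 0):
  (E0) gamma(0) = phi_1 gamma(1) + phi_2 gamma(2) + c_0
  (E1) gamma(1) = phi_1 gamma(0) + phi_2 gamma(1) + c_1
  (E2) gamma(2) = phi_1 gamma(1) + phi_2 gamma(0)
From (E1): gamma(1) = A gamma(0) + B with
  A = phi_1 / (1 - phi_2) = -0.423 / 0.686 = -0.616618,   B = c_1 / (1 - phi_2) = 0 / 0.686 = 0.
Insert (E2) into (E0): gamma(0) (1 - phi_2^2) = phi_1 (1 + phi_2) gamma(1) + c_0.
  phi_1 (1 + phi_2) = (-0.423)(1.314) = -0.555822,   1 - phi_2^2 = 0.901404.
Replace gamma(1) by A gamma(0) + B and collect gamma(0):
  gamma(0) [0.901404 - (-0.555822)(-0.616618)] = c_0 = 1
  gamma(0) * 0.558674 = 1
  gamma(0) = 1 / 0.558674 = 1.789952.
  gamma(1) = A gamma(0) = (-0.616618)(1.789952) = -1.103717.
Therefore gamma(1) = -1.1037 (to 4 decimal places).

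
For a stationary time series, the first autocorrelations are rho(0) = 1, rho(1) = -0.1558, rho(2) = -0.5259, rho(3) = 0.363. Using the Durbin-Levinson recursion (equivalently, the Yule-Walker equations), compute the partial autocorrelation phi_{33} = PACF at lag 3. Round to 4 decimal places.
\phi_{33} = 0.2209

The PACF at lag k is phi_{kk}, the last component of the solution
to the Yule-Walker system G_k phi = r_k where
  (G_k)_{ij} = rho(|i - j|), (r_k)_i = rho(i), i,j = 1..k.
Equivalently, Durbin-Levinson gives phi_{kk} iteratively:
  phi_{11} = rho(1)
  phi_{kk} = [rho(k) - sum_{j=1..k-1} phi_{k-1,j} rho(k-j)]
            / [1 - sum_{j=1..k-1} phi_{k-1,j} rho(j)],
  phi_{k,j} = phi_{k-1,j} - phi_{kk} phi_{k-1,k-j},  j = 1..k-1.
Step k = 1:
  phi_11 = rho(1) = -0.1558.
Step k = 2:
  phi_22 = [rho(2) - phi_11 rho(1)] / [1 - phi_11 rho(1)] = [-0.5259 - (-0.1558)(-0.1558)] / [1 - (-0.1558)(-0.1558)]
         = -0.55017364 / 0.97572636 = -0.563861.
  Update: phi_21 = phi_11 - phi_22 phi_11 = -0.1558 - (-0.563861)(-0.1558) = -0.243649.
Step k = 3:
  phi_33 = [rho(3) - phi_21 rho(2) - phi_22 rho(1)] / [1 - phi_21 rho(1) - phi_22 rho(2)]
    numerator   = 0.363 - (-0.243649)(-0.5259) - (-0.563861)(-0.1558) = 0.14701526
    denominator = 1 - (-0.243649)(-0.1558) - (-0.563861)(-0.5259) = 0.66550513
  phi_33 = 0.14701526 / 0.66550513 = 0.2209.
Therefore phi_{33} = 0.2209.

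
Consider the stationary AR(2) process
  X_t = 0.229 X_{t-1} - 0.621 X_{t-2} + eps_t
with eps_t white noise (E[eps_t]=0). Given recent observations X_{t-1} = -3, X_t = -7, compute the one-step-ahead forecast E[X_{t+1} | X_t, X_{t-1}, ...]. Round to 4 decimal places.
E[X_{t+1} \mid \mathcal F_t] = 0.2600

For an AR(p) model X_t = c + sum_i phi_i X_{t-i} + eps_t, the
one-step-ahead conditional mean is
  E[X_{t+1} | X_t, ...] = c + sum_i phi_i X_{t+1-i}.
Substitute known values:
  E[X_{t+1} | ...] = (0.229) * (-7) + (-0.621) * (-3)
                   = 0.2600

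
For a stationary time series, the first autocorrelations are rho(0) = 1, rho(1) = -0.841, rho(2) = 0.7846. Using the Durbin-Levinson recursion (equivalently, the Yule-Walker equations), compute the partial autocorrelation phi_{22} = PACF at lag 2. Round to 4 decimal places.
\phi_{22} = 0.2641

The PACF at lag k is phi_{kk}, the last component of the solution
to the Yule-Walker system G_k phi = r_k where
  (G_k)_{ij} = rho(|i - j|), (r_k)_i = rho(i), i,j = 1..k.
Equivalently, Durbin-Levinson gives phi_{kk} iteratively:
  phi_{11} = rho(1)
  phi_{kk} = [rho(k) - sum_{j=1..k-1} phi_{k-1,j} rho(k-j)]
            / [1 - sum_{j=1..k-1} phi_{k-1,j} rho(j)],
  phi_{k,j} = phi_{k-1,j} - phi_{kk} phi_{k-1,k-j},  j = 1..k-1.
Step k = 1:
  phi_11 = rho(1) = -0.841.
Step k = 2:
  phi_22 = [rho(2) - phi_11 rho(1)] / [1 - phi_11 rho(1)] = [0.7846 - (-0.841)(-0.841)] / [1 - (-0.841)(-0.841)]
         = 0.077319 / 0.292719 = 0.2641.
Therefore phi_{22} = 0.2641.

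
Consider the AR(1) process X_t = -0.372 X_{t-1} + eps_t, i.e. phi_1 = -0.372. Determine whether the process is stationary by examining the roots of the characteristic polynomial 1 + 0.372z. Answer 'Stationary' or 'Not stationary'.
\text{Stationary}

The AR(p) characteristic polynomial is P(z) = 1 + 0.372z.
Stationarity requires all roots to lie outside the unit circle, i.e. |z| > 1 for every root.
This is linear in z: 1 + (0.372) z = 0  =>  z = -1/(0.372) = -2.688172,  |z| = 2.688172.
Moduli of all roots: 2.6882.
All moduli strictly greater than 1? Yes.
Verdict: Stationary.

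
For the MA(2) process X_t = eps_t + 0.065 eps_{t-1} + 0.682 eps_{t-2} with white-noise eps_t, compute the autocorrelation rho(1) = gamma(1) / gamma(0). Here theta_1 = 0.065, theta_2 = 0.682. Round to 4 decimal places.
\rho(1) = 0.0744

For an MA(q) process with theta_0 = 1, the autocovariance is
  gamma(k) = sigma^2 * sum_{i=0..q-k} theta_i * theta_{i+k},
and rho(k) = gamma(k) / gamma(0). Sigma^2 cancels.
  numerator   = (1)*(0.065) + (0.065)*(0.682) = 0.10933.
  denominator = (1)^2 + (0.065)^2 + (0.682)^2 = 1.469349.
  rho(1) = 0.10933 / 1.469349 = 0.0744.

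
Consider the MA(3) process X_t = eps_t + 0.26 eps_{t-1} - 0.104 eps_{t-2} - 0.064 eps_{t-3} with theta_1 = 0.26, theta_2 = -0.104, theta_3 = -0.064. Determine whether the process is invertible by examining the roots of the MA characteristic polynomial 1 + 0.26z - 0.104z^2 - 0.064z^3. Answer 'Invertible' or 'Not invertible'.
\text{Invertible}

The MA(q) characteristic polynomial is P(z) = 1 + 0.26z - 0.104z^2 - 0.064z^3.
Invertibility requires all roots to lie outside the unit circle, i.e. |z| > 1 for every root.
Degree 3: look for a simple real root z0 first, then factor out (1 - z/z0) and solve the remaining quadratic.
Testing z0 = 2.5: P(2.5) = 1 + (0.26)(2.5) + (-0.104)(2.5)^2 + (-0.064)(2.5)^3
  = 1 + (0.65) + (-0.65) + (-1) = 0.  So z_0 = 2.5 is a root, |z_0| = 2.5.
Divide out the factor (1 - 0.4 z) = (1 - z/z0) (since 1/z0 = 0.4):
  P(z) = (1 - 0.4 z)(1 + (0.66) z + (0.16) z^2)
  [check: z-coef 0.66 - (0.4) = 0.26; z^2-coef 0.16 - (0.4)(0.66) = -0.104; z^3-coef -(0.4)(0.16) = -0.064.]
Remaining roots from the quadratic factor 1 + (0.66) z + (0.16) z^2:
  Set 1 + (0.66) z + (0.16) z^2 = 0, i.e. a z^2 + b z + c = 0 with a = 0.16, b = 0.66, c = 1.
  Discriminant D = b^2 - 4ac = (0.66)^2 - 4*(0.16)*1 = 0.4356 - (0.64) = -0.2044.
  D < 0, so the roots are the complex-conjugate pair z = (-b +/- i sqrt(-D)) / (2a) = -2.0625 +/- 1.4128i.
  For a conjugate pair |z|^2 = z * conj(z) = (product of roots) = c/a = 1/(0.16) = 6.25, so |z| = sqrt(6.25) = 2.5 for both roots.
Moduli of all roots: 2.5000, 2.5000, 2.5000.
All moduli strictly greater than 1? Yes.
Verdict: Invertible.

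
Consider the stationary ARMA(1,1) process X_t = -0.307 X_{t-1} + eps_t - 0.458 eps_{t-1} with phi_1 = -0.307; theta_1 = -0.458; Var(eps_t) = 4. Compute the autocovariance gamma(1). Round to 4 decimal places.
\gamma(1) = -3.8534

Multiply the model equation by X_{t-k} and take expectations. With theta_0 = psi_0 = 1 and psi_j the MA(infinity) weights, this gives
  gamma(k) - sum_i phi_i gamma(k-i) = c_k,
  c_k = sigma^2 * sum_{j=k..q} theta_j psi_{j-k}   (c_k = 0 for k > q),
using gamma(-m) = gamma(m).
psi-weights needed (psi_j = theta_j + sum_i phi_i psi_{j-i}):
  psi_1 = theta_1 + phi_1 = -0.458 + (-0.307) = -0.765
Right-hand sides:
  c_0 = sigma^2 (1 + theta_1 psi_1) = 4 * (1 + (-0.458)(-0.765)) = 4 * 1.35037 = 5.40148
  c_1 = sigma^2 theta_1 = 4 * (-0.458) = -1.832
  c_2 = 0
Equations for k = 0 and k = 1 (AR order 1):
  gamma(0) = phi_1 gamma(1) + c_0
  gamma(1) = phi_1 gamma(0) + c_1
Substituting the second into the first: gamma(0) (1 - phi_1^2) = c_0 + phi_1 c_1, so
  gamma(0) = (c_0 + phi_1 c_1) / (1 - phi_1^2) = (5.40148 + (-0.307)(-1.832)) / (1 - (-0.307)^2) = 5.963904 / 0.905751 = 6.584485.
  gamma(1) = phi_1 gamma(0) + c_1 = (-0.307)(6.584485) + (-1.832) = -3.853437.
Therefore gamma(1) = -3.8534 (to 4 decimal places).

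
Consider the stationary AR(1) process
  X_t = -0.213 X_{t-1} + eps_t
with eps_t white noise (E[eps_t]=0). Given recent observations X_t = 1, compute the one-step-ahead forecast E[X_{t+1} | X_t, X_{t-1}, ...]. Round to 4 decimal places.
E[X_{t+1} \mid \mathcal F_t] = -0.2130

For an AR(p) model X_t = c + sum_i phi_i X_{t-i} + eps_t, the
one-step-ahead conditional mean is
  E[X_{t+1} | X_t, ...] = c + sum_i phi_i X_{t+1-i}.
Substitute known values:
  E[X_{t+1} | ...] = (-0.213) * (1)
                   = -0.2130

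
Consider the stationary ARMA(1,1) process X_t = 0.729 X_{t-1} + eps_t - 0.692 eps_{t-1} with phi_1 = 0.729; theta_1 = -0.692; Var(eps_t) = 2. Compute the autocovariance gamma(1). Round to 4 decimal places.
\gamma(1) = 0.0783

Multiply the model equation by X_{t-k} and take expectations. With theta_0 = psi_0 = 1 and psi_j the MA(infinity) weights, this gives
  gamma(k) - sum_i phi_i gamma(k-i) = c_k,
  c_k = sigma^2 * sum_{j=k..q} theta_j psi_{j-k}   (c_k = 0 for k > q),
using gamma(-m) = gamma(m).
psi-weights needed (psi_j = theta_j + sum_i phi_i psi_{j-i}):
  psi_1 = theta_1 + phi_1 = -0.692 + (0.729) = 0.037
Right-hand sides:
  c_0 = sigma^2 (1 + theta_1 psi_1) = 2 * (1 + (-0.692)(0.037)) = 2 * 0.974396 = 1.948792
  c_1 = sigma^2 theta_1 = 2 * (-0.692) = -1.384
  c_2 = 0
Equations for k = 0 and k = 1 (AR order 1):
  gamma(0) = phi_1 gamma(1) + c_0
  gamma(1) = phi_1 gamma(0) + c_1
Substituting the second into the first: gamma(0) (1 - phi_1^2) = c_0 + phi_1 c_1, so
  gamma(0) = (c_0 + phi_1 c_1) / (1 - phi_1^2) = (1.948792 + (0.729)(-1.384)) / (1 - (0.729)^2) = 0.939856 / 0.468559 = 2.005843.
  gamma(1) = phi_1 gamma(0) + c_1 = (0.729)(2.005843) + (-1.384) = 0.07826.
Therefore gamma(1) = 0.0783 (to 4 decimal places).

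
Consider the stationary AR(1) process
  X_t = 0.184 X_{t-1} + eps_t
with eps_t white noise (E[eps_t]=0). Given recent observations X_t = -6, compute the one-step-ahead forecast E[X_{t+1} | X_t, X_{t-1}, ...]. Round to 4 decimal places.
E[X_{t+1} \mid \mathcal F_t] = -1.1040

For an AR(p) model X_t = c + sum_i phi_i X_{t-i} + eps_t, the
one-step-ahead conditional mean is
  E[X_{t+1} | X_t, ...] = c + sum_i phi_i X_{t+1-i}.
Substitute known values:
  E[X_{t+1} | ...] = (0.184) * (-6)
                   = -1.1040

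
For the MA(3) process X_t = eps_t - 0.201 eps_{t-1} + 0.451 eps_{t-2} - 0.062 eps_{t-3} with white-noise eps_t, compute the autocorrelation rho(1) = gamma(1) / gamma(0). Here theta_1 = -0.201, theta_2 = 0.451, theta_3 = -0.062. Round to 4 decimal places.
\rho(1) = -0.2562

For an MA(q) process with theta_0 = 1, the autocovariance is
  gamma(k) = sigma^2 * sum_{i=0..q-k} theta_i * theta_{i+k},
and rho(k) = gamma(k) / gamma(0). Sigma^2 cancels.
  numerator   = (1)*(-0.201) + (-0.201)*(0.451) + (0.451)*(-0.062) = -0.319613.
  denominator = (1)^2 + (-0.201)^2 + (0.451)^2 + (-0.062)^2 = 1.247646.
  rho(1) = -0.319613 / 1.247646 = -0.2562.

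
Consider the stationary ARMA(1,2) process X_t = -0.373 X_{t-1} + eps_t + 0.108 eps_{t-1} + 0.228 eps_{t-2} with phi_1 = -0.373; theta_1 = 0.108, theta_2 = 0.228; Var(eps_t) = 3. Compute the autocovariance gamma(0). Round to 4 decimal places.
\gamma(0) = 3.5830

Multiply the model equation by X_{t-k} and take expectations. With theta_0 = psi_0 = 1 and psi_j the MA(infinity) weights, this gives
  gamma(k) - sum_i phi_i gamma(k-i) = c_k,
  c_k = sigma^2 * sum_{j=k..q} theta_j psi_{j-k}   (c_k = 0 for k > q),
using gamma(-m) = gamma(m).
psi-weights needed (psi_j = theta_j + sum_i phi_i psi_{j-i}):
  psi_1 = theta_1 + phi_1 = 0.108 + (-0.373) = -0.265
  psi_2 = theta_2 + phi_1 psi_1 = 0.228 + (-0.373)(-0.265) = 0.326845
Right-hand sides:
  c_0 = sigma^2 (1 + theta_1 psi_1 + theta_2 psi_2) = 3 * (1 + (0.108)(-0.265) + (0.228)(0.326845)) = 3 * 1.045901 = 3.137702
  c_1 = sigma^2 (theta_1 + theta_2 psi_1) = 3 * (0.108 + (0.228)(-0.265)) = 0.14274
  c_2 = sigma^2 theta_2 = 3 * (0.228) = 0.684
Equations for k = 0 and k = 1 (AR order 1):
  gamma(0) = phi_1 gamma(1) + c_0
  gamma(1) = phi_1 gamma(0) + c_1
Substituting the second into the first: gamma(0) (1 - phi_1^2) = c_0 + phi_1 c_1, so
  gamma(0) = (c_0 + phi_1 c_1) / (1 - phi_1^2) = (3.137702 + (-0.373)(0.14274)) / (1 - (-0.373)^2) = 3.08446 / 0.860871 = 3.582953.
Therefore gamma(0) = 3.5830 (to 4 decimal places).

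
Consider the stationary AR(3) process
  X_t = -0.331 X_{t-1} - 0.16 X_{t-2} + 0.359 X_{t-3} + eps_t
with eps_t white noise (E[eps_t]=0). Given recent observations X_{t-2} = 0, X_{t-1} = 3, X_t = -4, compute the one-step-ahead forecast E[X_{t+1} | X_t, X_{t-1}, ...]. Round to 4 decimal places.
E[X_{t+1} \mid \mathcal F_t] = 0.8440

For an AR(p) model X_t = c + sum_i phi_i X_{t-i} + eps_t, the
one-step-ahead conditional mean is
  E[X_{t+1} | X_t, ...] = c + sum_i phi_i X_{t+1-i}.
Substitute known values:
  E[X_{t+1} | ...] = (-0.331) * (-4) + (-0.16) * (3) + (0.359) * (0)
                   = 0.8440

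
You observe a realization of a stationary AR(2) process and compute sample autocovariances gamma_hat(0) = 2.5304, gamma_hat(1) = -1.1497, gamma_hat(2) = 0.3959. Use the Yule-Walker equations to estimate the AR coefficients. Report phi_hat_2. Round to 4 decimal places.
\hat\phi_{2} = -0.0630

The Yule-Walker equations for an AR(p) process read, in matrix form,
  Gamma_p phi = r_p,   with   (Gamma_p)_{ij} = gamma(|i - j|),
                       (r_p)_i = gamma(i),   i,j = 1..p.
Substitute the sample gammas (Toeplitz matrix and right-hand side of size 2):
  Gamma_p = [[2.5304, -1.1497], [-1.1497, 2.5304]]
  r_p     = [-1.1497, 0.3959]
Written out:
  2.5304 phi_1 - 1.1497 phi_2 = -1.1497
  -1.1497 phi_1 + 2.5304 phi_2 = 0.3959
Solve by Cramer's rule:
  det = gamma(0)^2 - gamma(1)^2 = (2.5304)^2 - (-1.1497)^2 = 6.40292416 - 1.32181009 = 5.08111407
  phi_hat_1 = [gamma(1) gamma(0) - gamma(1) gamma(2)] / det = [(-1.1497)(2.5304) - (-1.1497)(0.3959)] / 5.08111407 = -2.45403465 / 5.08111407 = -0.483
  phi_hat_2 = [gamma(0) gamma(2) - gamma(1)^2] / det = [(2.5304)(0.3959) - (-1.1497)^2] / 5.08111407 = -0.32002473 / 5.08111407 = -0.063
So phi_hat = [-0.4830, -0.0630].
Therefore phi_hat_2 = -0.0630.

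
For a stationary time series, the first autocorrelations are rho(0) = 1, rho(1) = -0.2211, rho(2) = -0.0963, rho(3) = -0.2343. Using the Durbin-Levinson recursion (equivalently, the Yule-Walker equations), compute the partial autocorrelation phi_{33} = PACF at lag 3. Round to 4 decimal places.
\phi_{33} = -0.3150

The PACF at lag k is phi_{kk}, the last component of the solution
to the Yule-Walker system G_k phi = r_k where
  (G_k)_{ij} = rho(|i - j|), (r_k)_i = rho(i), i,j = 1..k.
Equivalently, Durbin-Levinson gives phi_{kk} iteratively:
  phi_{11} = rho(1)
  phi_{kk} = [rho(k) - sum_{j=1..k-1} phi_{k-1,j} rho(k-j)]
            / [1 - sum_{j=1..k-1} phi_{k-1,j} rho(j)],
  phi_{k,j} = phi_{k-1,j} - phi_{kk} phi_{k-1,k-j},  j = 1..k-1.
Step k = 1:
  phi_11 = rho(1) = -0.2211.
Step k = 2:
  phi_22 = [rho(2) - phi_11 rho(1)] / [1 - phi_11 rho(1)] = [-0.0963 - (-0.2211)(-0.2211)] / [1 - (-0.2211)(-0.2211)]
         = -0.14518521 / 0.95111479 = -0.152647.
  Update: phi_21 = phi_11 - phi_22 phi_11 = -0.2211 - (-0.152647)(-0.2211) = -0.25485.
Step k = 3:
  phi_33 = [rho(3) - phi_21 rho(2) - phi_22 rho(1)] / [1 - phi_21 rho(1) - phi_22 rho(2)]
    numerator   = -0.2343 - (-0.25485)(-0.0963) - (-0.152647)(-0.2211) = -0.29259243
    denominator = 1 - (-0.25485)(-0.2211) - (-0.152647)(-0.0963) = 0.92895264
  phi_33 = -0.29259243 / 0.92895264 = -0.315.
Therefore phi_{33} = -0.3150.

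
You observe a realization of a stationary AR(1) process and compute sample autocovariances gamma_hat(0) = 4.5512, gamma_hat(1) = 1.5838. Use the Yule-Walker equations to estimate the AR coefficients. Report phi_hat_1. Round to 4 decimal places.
\hat\phi_{1} = 0.3480

The Yule-Walker equations for an AR(p) process read, in matrix form,
  Gamma_p phi = r_p,   with   (Gamma_p)_{ij} = gamma(|i - j|),
                       (r_p)_i = gamma(i),   i,j = 1..p.
Substitute the sample gammas (Toeplitz matrix and right-hand side of size 1):
  Gamma_p = [[4.5512]]
  r_p     = [1.5838]
With p = 1 this is the single equation gamma(0) phi_1 = gamma(1):
  phi_hat_1 = gamma(1) / gamma(0) = 1.5838 / 4.5512 = 0.3480.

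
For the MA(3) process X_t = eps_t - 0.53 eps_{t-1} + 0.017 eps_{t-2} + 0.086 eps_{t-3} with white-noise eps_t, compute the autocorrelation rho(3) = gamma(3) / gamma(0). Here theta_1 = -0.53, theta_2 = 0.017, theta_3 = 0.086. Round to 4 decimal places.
\rho(3) = 0.0667

For an MA(q) process with theta_0 = 1, the autocovariance is
  gamma(k) = sigma^2 * sum_{i=0..q-k} theta_i * theta_{i+k},
and rho(k) = gamma(k) / gamma(0). Sigma^2 cancels.
  numerator   = (1)*(0.086) = 0.086.
  denominator = (1)^2 + (-0.53)^2 + (0.017)^2 + (0.086)^2 = 1.288585.
  rho(3) = 0.086 / 1.288585 = 0.0667.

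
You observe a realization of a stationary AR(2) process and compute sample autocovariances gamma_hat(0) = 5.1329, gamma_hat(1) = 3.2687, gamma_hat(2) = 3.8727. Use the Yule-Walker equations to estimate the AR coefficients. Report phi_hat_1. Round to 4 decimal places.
\hat\phi_{1} = 0.2630

The Yule-Walker equations for an AR(p) process read, in matrix form,
  Gamma_p phi = r_p,   with   (Gamma_p)_{ij} = gamma(|i - j|),
                       (r_p)_i = gamma(i),   i,j = 1..p.
Substitute the sample gammas (Toeplitz matrix and right-hand side of size 2):
  Gamma_p = [[5.1329, 3.2687], [3.2687, 5.1329]]
  r_p     = [3.2687, 3.8727]
Written out:
  5.1329 phi_1 + 3.2687 phi_2 = 3.2687
  3.2687 phi_1 + 5.1329 phi_2 = 3.8727
Solve by Cramer's rule:
  det = gamma(0)^2 - gamma(1)^2 = (5.1329)^2 - (3.2687)^2 = 26.34666241 - 10.68439969 = 15.66226272
  phi_hat_1 = [gamma(1) gamma(0) - gamma(1) gamma(2)] / det = [(3.2687)(5.1329) - (3.2687)(3.8727)] / 15.66226272 = 4.11921574 / 15.66226272 = 0.263
  phi_hat_2 = [gamma(0) gamma(2) - gamma(1)^2] / det = [(5.1329)(3.8727) - (3.2687)^2] / 15.66226272 = 9.19378214 / 15.66226272 = 0.587
So phi_hat = [0.2630, 0.5870].
Therefore phi_hat_1 = 0.2630.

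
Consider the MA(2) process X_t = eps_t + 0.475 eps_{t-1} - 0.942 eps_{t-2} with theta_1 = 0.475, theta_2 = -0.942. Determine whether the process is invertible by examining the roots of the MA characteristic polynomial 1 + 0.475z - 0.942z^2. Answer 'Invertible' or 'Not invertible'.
\text{Not invertible}

The MA(q) characteristic polynomial is P(z) = 1 + 0.475z - 0.942z^2.
Invertibility requires all roots to lie outside the unit circle, i.e. |z| > 1 for every root.
Set 1 + (0.475) z + (-0.942) z^2 = 0, i.e. a z^2 + b z + c = 0 with a = -0.942, b = 0.475, c = 1.
Discriminant D = b^2 - 4ac = (0.475)^2 - 4*(-0.942)*1 = 0.225625 - (-3.768) = 3.993625.
D >= 0, so the roots are real: z = (-b +/- sqrt(D)) / (2a) = (-0.475 +/- 1.998406) / (-1.884).
  z_1 = (-0.475 + 1.998406) / (-1.884) = -0.8086,   |z_1| = 0.8086.
  z_2 = (-0.475 - 1.998406) / (-1.884) = 1.3128,   |z_2| = 1.3128.
Moduli of all roots: 0.8086, 1.3128.
All moduli strictly greater than 1? No.
Verdict: Not invertible.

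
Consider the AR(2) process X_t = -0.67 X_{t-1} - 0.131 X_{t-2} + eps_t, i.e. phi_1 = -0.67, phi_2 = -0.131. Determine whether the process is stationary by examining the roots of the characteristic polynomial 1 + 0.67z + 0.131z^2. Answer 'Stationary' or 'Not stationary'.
\text{Stationary}

The AR(p) characteristic polynomial is P(z) = 1 + 0.67z + 0.131z^2.
Stationarity requires all roots to lie outside the unit circle, i.e. |z| > 1 for every root.
Set 1 + (0.67) z + (0.131) z^2 = 0, i.e. a z^2 + b z + c = 0 with a = 0.131, b = 0.67, c = 1.
Discriminant D = b^2 - 4ac = (0.67)^2 - 4*(0.131)*1 = 0.4489 - (0.524) = -0.0751.
D < 0, so the roots are the complex-conjugate pair z = (-b +/- i sqrt(-D)) / (2a) = -2.5573 +/- 1.046i.
For a conjugate pair |z|^2 = z * conj(z) = (product of roots) = c/a = 1/(0.131) = 7.633588, so |z| = sqrt(7.633588) = 2.7629 for both roots.
Moduli of all roots: 2.7629, 2.7629.
All moduli strictly greater than 1? Yes.
Verdict: Stationary.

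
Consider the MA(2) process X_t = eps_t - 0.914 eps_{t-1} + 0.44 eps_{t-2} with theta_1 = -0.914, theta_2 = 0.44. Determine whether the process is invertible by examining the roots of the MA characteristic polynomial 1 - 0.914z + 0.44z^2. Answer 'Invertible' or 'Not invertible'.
\text{Invertible}

The MA(q) characteristic polynomial is P(z) = 1 - 0.914z + 0.44z^2.
Invertibility requires all roots to lie outside the unit circle, i.e. |z| > 1 for every root.
Set 1 + (-0.914) z + (0.44) z^2 = 0, i.e. a z^2 + b z + c = 0 with a = 0.44, b = -0.914, c = 1.
Discriminant D = b^2 - 4ac = (-0.914)^2 - 4*(0.44)*1 = 0.835396 - (1.76) = -0.924604.
D < 0, so the roots are the complex-conjugate pair z = (-b +/- i sqrt(-D)) / (2a) = 1.0386 +/- 1.0927i.
For a conjugate pair |z|^2 = z * conj(z) = (product of roots) = c/a = 1/(0.44) = 2.272727, so |z| = sqrt(2.272727) = 1.5076 for both roots.
Moduli of all roots: 1.5076, 1.5076.
All moduli strictly greater than 1? Yes.
Verdict: Invertible.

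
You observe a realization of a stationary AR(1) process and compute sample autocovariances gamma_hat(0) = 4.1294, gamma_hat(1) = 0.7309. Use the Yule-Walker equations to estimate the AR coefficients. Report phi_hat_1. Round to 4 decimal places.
\hat\phi_{1} = 0.1770

The Yule-Walker equations for an AR(p) process read, in matrix form,
  Gamma_p phi = r_p,   with   (Gamma_p)_{ij} = gamma(|i - j|),
                       (r_p)_i = gamma(i),   i,j = 1..p.
Substitute the sample gammas (Toeplitz matrix and right-hand side of size 1):
  Gamma_p = [[4.1294]]
  r_p     = [0.7309]
With p = 1 this is the single equation gamma(0) phi_1 = gamma(1):
  phi_hat_1 = gamma(1) / gamma(0) = 0.7309 / 4.1294 = 0.1770.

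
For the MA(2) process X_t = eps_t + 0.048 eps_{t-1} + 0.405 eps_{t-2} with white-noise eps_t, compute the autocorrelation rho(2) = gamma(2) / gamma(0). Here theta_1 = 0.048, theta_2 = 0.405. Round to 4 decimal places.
\rho(2) = 0.3472

For an MA(q) process with theta_0 = 1, the autocovariance is
  gamma(k) = sigma^2 * sum_{i=0..q-k} theta_i * theta_{i+k},
and rho(k) = gamma(k) / gamma(0). Sigma^2 cancels.
  numerator   = (1)*(0.405) = 0.405.
  denominator = (1)^2 + (0.048)^2 + (0.405)^2 = 1.166329.
  rho(2) = 0.405 / 1.166329 = 0.3472.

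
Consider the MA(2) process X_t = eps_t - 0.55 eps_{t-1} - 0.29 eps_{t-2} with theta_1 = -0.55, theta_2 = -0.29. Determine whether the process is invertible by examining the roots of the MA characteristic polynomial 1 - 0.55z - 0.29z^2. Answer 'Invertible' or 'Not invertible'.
\text{Invertible}

The MA(q) characteristic polynomial is P(z) = 1 - 0.55z - 0.29z^2.
Invertibility requires all roots to lie outside the unit circle, i.e. |z| > 1 for every root.
Set 1 + (-0.55) z + (-0.29) z^2 = 0, i.e. a z^2 + b z + c = 0 with a = -0.29, b = -0.55, c = 1.
Discriminant D = b^2 - 4ac = (-0.55)^2 - 4*(-0.29)*1 = 0.3025 - (-1.16) = 1.4625.
D >= 0, so the roots are real: z = (-b +/- sqrt(D)) / (2a) = (0.55 +/- 1.209339) / (-0.58).
  z_1 = (0.55 + 1.209339) / (-0.58) = -3.0333,   |z_1| = 3.0333.
  z_2 = (0.55 - 1.209339) / (-0.58) = 1.1368,   |z_2| = 1.1368.
Moduli of all roots: 3.0333, 1.1368.
All moduli strictly greater than 1? Yes.
Verdict: Invertible.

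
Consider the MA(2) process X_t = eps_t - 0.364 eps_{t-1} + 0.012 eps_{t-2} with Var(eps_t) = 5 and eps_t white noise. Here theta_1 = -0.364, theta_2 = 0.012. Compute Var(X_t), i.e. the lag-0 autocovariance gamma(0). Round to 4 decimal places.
\gamma(0) = 5.6632

For an MA(q) process X_t = eps_t + sum_i theta_i eps_{t-i} with
Var(eps_t) = sigma^2, the variance is
  gamma(0) = sigma^2 * (1 + sum_i theta_i^2).
  sum_i theta_i^2 = (-0.364)^2 + (0.012)^2 = 0.132496 + 0.000144 = 0.13264.
  gamma(0) = 5 * (1 + 0.13264) = 5 * 1.13264 = 5.6632.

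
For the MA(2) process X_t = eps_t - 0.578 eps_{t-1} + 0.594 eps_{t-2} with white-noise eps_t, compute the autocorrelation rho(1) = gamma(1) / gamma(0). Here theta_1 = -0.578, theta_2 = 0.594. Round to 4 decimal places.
\rho(1) = -0.5462

For an MA(q) process with theta_0 = 1, the autocovariance is
  gamma(k) = sigma^2 * sum_{i=0..q-k} theta_i * theta_{i+k},
and rho(k) = gamma(k) / gamma(0). Sigma^2 cancels.
  numerator   = (1)*(-0.578) + (-0.578)*(0.594) = -0.921332.
  denominator = (1)^2 + (-0.578)^2 + (0.594)^2 = 1.68692.
  rho(1) = -0.921332 / 1.68692 = -0.5462.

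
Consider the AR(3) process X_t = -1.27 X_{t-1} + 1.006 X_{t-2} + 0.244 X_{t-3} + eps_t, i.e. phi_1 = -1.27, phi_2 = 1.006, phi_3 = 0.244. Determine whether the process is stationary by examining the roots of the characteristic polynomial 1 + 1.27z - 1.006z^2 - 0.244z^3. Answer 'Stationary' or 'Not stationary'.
\text{Not stationary}

The AR(p) characteristic polynomial is P(z) = 1 + 1.27z - 1.006z^2 - 0.244z^3.
Stationarity requires all roots to lie outside the unit circle, i.e. |z| > 1 for every root.
Degree 3: look for a simple real root z0 first, then factor out (1 - z/z0) and solve the remaining quadratic.
Testing z0 = -5: P(-5) = 1 + (1.27)(-5) + (-1.006)(-5)^2 + (-0.244)(-5)^3
  = 1 + (-6.35) + (-25.15) + (30.5) = 0.  So z_0 = -5 is a root, |z_0| = 5.
Divide out the factor (1 + 0.2 z) = (1 - z/z0) (since 1/z0 = -0.2):
  P(z) = (1 + 0.2 z)(1 + (1.07) z + (-1.22) z^2)
  [check: z-coef 1.07 - (-0.2) = 1.27; z^2-coef -1.22 - (-0.2)(1.07) = -1.006; z^3-coef -(-0.2)(-1.22) = -0.244.]
Remaining roots from the quadratic factor 1 + (1.07) z + (-1.22) z^2:
  Set 1 + (1.07) z + (-1.22) z^2 = 0, i.e. a z^2 + b z + c = 0 with a = -1.22, b = 1.07, c = 1.
  Discriminant D = b^2 - 4ac = (1.07)^2 - 4*(-1.22)*1 = 1.1449 - (-4.88) = 6.0249.
  D >= 0, so the roots are real: z = (-b +/- sqrt(D)) / (2a) = (-1.07 +/- 2.454567) / (-2.44).
    z_1 = (-1.07 + 2.454567) / (-2.44) = -0.5674,   |z_1| = 0.5674.
    z_2 = (-1.07 - 2.454567) / (-2.44) = 1.4445,   |z_2| = 1.4445.
Moduli of all roots: 5.0000, 0.5674, 1.4445.
All moduli strictly greater than 1? No.
Verdict: Not stationary.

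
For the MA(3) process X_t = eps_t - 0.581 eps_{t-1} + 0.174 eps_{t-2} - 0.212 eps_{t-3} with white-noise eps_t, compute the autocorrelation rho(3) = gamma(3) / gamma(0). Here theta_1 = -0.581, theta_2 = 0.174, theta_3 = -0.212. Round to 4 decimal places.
\rho(3) = -0.1501

For an MA(q) process with theta_0 = 1, the autocovariance is
  gamma(k) = sigma^2 * sum_{i=0..q-k} theta_i * theta_{i+k},
and rho(k) = gamma(k) / gamma(0). Sigma^2 cancels.
  numerator   = (1)*(-0.212) = -0.212.
  denominator = (1)^2 + (-0.581)^2 + (0.174)^2 + (-0.212)^2 = 1.412781.
  rho(3) = -0.212 / 1.412781 = -0.1501.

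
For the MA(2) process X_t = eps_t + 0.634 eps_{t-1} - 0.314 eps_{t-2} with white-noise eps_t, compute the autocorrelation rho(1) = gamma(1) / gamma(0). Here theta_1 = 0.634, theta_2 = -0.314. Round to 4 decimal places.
\rho(1) = 0.2898

For an MA(q) process with theta_0 = 1, the autocovariance is
  gamma(k) = sigma^2 * sum_{i=0..q-k} theta_i * theta_{i+k},
and rho(k) = gamma(k) / gamma(0). Sigma^2 cancels.
  numerator   = (1)*(0.634) + (0.634)*(-0.314) = 0.434924.
  denominator = (1)^2 + (0.634)^2 + (-0.314)^2 = 1.500552.
  rho(1) = 0.434924 / 1.500552 = 0.2898.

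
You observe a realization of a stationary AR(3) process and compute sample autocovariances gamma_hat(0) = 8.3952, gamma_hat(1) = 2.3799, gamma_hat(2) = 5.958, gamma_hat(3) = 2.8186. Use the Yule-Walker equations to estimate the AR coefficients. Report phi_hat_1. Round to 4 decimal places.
\hat\phi_{1} = -0.0200

The Yule-Walker equations for an AR(p) process read, in matrix form,
  Gamma_p phi = r_p,   with   (Gamma_p)_{ij} = gamma(|i - j|),
                       (r_p)_i = gamma(i),   i,j = 1..p.
Substitute the sample gammas (Toeplitz matrix and right-hand side of size 3):
  Gamma_p = [[8.3952, 2.3799, 5.958], [2.3799, 8.3952, 2.3799], [5.958, 2.3799, 8.3952]]
  r_p     = [2.3799, 5.958, 2.8186]
Written out (R1..R3):
  (R1) 8.3952 phi_1 + 2.3799 phi_2 + 5.958 phi_3 = 2.3799
  (R2) 2.3799 phi_1 + 8.3952 phi_2 + 2.3799 phi_3 = 5.958
  (R3) 5.958 phi_1 + 2.3799 phi_2 + 8.3952 phi_3 = 2.8186
Gaussian elimination:
  R2 <- R2 - (2.3799/8.3952) R1 = R2 - (0.283483) R1:  7.720538 phi_2 + 0.690906 phi_3 = 5.283338
  R3 <- R3 - (5.958/8.3952) R1 = R3 - (0.709691) R1:  0.690906 phi_2 + 4.16686 phi_3 = 1.129606
  R3 <- R3 - (0.690906/7.720538) R2 = R3 - (0.089489) R2:  4.105031 phi_3 = 0.656803
Back-substitution:
  phi_hat_3 = 0.656803 / 4.105031 = 0.16
  phi_hat_2 = (5.283338 - (0.690906)(0.16)) / 7.720538 = 0.670004
  phi_hat_1 = (2.3799 - (2.3799)(0.670004) - (5.958)(0.16)) / 8.3952 = -0.020002
So phi_hat = [-0.0200, 0.6700, 0.1600].
Therefore phi_hat_1 = -0.0200.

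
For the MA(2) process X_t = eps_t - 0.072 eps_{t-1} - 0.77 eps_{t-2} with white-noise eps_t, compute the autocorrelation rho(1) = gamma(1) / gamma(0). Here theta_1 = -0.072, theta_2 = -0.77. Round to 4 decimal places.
\rho(1) = -0.0104

For an MA(q) process with theta_0 = 1, the autocovariance is
  gamma(k) = sigma^2 * sum_{i=0..q-k} theta_i * theta_{i+k},
and rho(k) = gamma(k) / gamma(0). Sigma^2 cancels.
  numerator   = (1)*(-0.072) + (-0.072)*(-0.77) = -0.01656.
  denominator = (1)^2 + (-0.072)^2 + (-0.77)^2 = 1.598084.
  rho(1) = -0.01656 / 1.598084 = -0.0104.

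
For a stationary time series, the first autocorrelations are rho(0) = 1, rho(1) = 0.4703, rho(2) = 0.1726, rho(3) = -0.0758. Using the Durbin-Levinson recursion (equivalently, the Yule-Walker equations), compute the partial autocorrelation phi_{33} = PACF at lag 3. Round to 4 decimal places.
\phi_{33} = -0.1711

The PACF at lag k is phi_{kk}, the last component of the solution
to the Yule-Walker system G_k phi = r_k where
  (G_k)_{ij} = rho(|i - j|), (r_k)_i = rho(i), i,j = 1..k.
Equivalently, Durbin-Levinson gives phi_{kk} iteratively:
  phi_{11} = rho(1)
  phi_{kk} = [rho(k) - sum_{j=1..k-1} phi_{k-1,j} rho(k-j)]
            / [1 - sum_{j=1..k-1} phi_{k-1,j} rho(j)],
  phi_{k,j} = phi_{k-1,j} - phi_{kk} phi_{k-1,k-j},  j = 1..k-1.
Step k = 1:
  phi_11 = rho(1) = 0.4703.
Step k = 2:
  phi_22 = [rho(2) - phi_11 rho(1)] / [1 - phi_11 rho(1)] = [0.1726 - (0.4703)(0.4703)] / [1 - (0.4703)(0.4703)]
         = -0.04858209 / 0.77881791 = -0.062379.
  Update: phi_21 = phi_11 - phi_22 phi_11 = 0.4703 - (-0.062379)(0.4703) = 0.499637.
Step k = 3:
  phi_33 = [rho(3) - phi_21 rho(2) - phi_22 rho(1)] / [1 - phi_21 rho(1) - phi_22 rho(2)]
    numerator   = -0.0758 - (0.499637)(0.1726) - (-0.062379)(0.4703) = -0.13270037
    denominator = 1 - (0.499637)(0.4703) - (-0.062379)(0.1726) = 0.77578739
  phi_33 = -0.13270037 / 0.77578739 = -0.1711.
Therefore phi_{33} = -0.1711.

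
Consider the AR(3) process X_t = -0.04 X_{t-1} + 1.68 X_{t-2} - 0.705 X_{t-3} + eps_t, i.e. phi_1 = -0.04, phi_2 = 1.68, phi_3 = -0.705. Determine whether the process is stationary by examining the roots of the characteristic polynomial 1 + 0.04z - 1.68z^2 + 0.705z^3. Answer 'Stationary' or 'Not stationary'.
\text{Not stationary}

The AR(p) characteristic polynomial is P(z) = 1 + 0.04z - 1.68z^2 + 0.705z^3.
Stationarity requires all roots to lie outside the unit circle, i.e. |z| > 1 for every root.
Degree 3: look for a simple real root z0 first, then factor out (1 - z/z0) and solve the remaining quadratic.
Testing z0 = 2: P(2) = 1 + (0.04)(2) + (-1.68)(2)^2 + (0.705)(2)^3
  = 1 + (0.08) + (-6.72) + (5.64) = 0.  So z_0 = 2 is a root, |z_0| = 2.
Divide out the factor (1 - 0.5 z) = (1 - z/z0) (since 1/z0 = 0.5):
  P(z) = (1 - 0.5 z)(1 + (0.54) z + (-1.41) z^2)
  [check: z-coef 0.54 - (0.5) = 0.04; z^2-coef -1.41 - (0.5)(0.54) = -1.68; z^3-coef -(0.5)(-1.41) = 0.705.]
Remaining roots from the quadratic factor 1 + (0.54) z + (-1.41) z^2:
  Set 1 + (0.54) z + (-1.41) z^2 = 0, i.e. a z^2 + b z + c = 0 with a = -1.41, b = 0.54, c = 1.
  Discriminant D = b^2 - 4ac = (0.54)^2 - 4*(-1.41)*1 = 0.2916 - (-5.64) = 5.9316.
  D >= 0, so the roots are real: z = (-b +/- sqrt(D)) / (2a) = (-0.54 +/- 2.435488) / (-2.82).
    z_1 = (-0.54 + 2.435488) / (-2.82) = -0.6722,   |z_1| = 0.6722.
    z_2 = (-0.54 - 2.435488) / (-2.82) = 1.0551,   |z_2| = 1.0551.
Moduli of all roots: 2.0000, 0.6722, 1.0551.
All moduli strictly greater than 1? No.
Verdict: Not stationary.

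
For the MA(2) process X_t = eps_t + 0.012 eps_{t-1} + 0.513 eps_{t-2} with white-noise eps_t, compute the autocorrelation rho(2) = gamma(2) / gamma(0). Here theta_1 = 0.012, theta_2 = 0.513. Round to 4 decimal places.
\rho(2) = 0.4061

For an MA(q) process with theta_0 = 1, the autocovariance is
  gamma(k) = sigma^2 * sum_{i=0..q-k} theta_i * theta_{i+k},
and rho(k) = gamma(k) / gamma(0). Sigma^2 cancels.
  numerator   = (1)*(0.513) = 0.513.
  denominator = (1)^2 + (0.012)^2 + (0.513)^2 = 1.263313.
  rho(2) = 0.513 / 1.263313 = 0.4061.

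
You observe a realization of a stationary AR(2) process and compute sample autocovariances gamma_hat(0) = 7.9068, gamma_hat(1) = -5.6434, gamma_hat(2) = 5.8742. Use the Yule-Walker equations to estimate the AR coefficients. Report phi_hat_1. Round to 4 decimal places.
\hat\phi_{1} = -0.3740

The Yule-Walker equations for an AR(p) process read, in matrix form,
  Gamma_p phi = r_p,   with   (Gamma_p)_{ij} = gamma(|i - j|),
                       (r_p)_i = gamma(i),   i,j = 1..p.
Substitute the sample gammas (Toeplitz matrix and right-hand side of size 2):
  Gamma_p = [[7.9068, -5.6434], [-5.6434, 7.9068]]
  r_p     = [-5.6434, 5.8742]
Written out:
  7.9068 phi_1 - 5.6434 phi_2 = -5.6434
  -5.6434 phi_1 + 7.9068 phi_2 = 5.8742
Solve by Cramer's rule:
  det = gamma(0)^2 - gamma(1)^2 = (7.9068)^2 - (-5.6434)^2 = 62.51748624 - 31.84796356 = 30.66952268
  phi_hat_1 = [gamma(1) gamma(0) - gamma(1) gamma(2)] / det = [(-5.6434)(7.9068) - (-5.6434)(5.8742)] / 30.66952268 = -11.47077484 / 30.66952268 = -0.374
  phi_hat_2 = [gamma(0) gamma(2) - gamma(1)^2] / det = [(7.9068)(5.8742) - (-5.6434)^2] / 30.66952268 = 14.598161 / 30.66952268 = 0.476
So phi_hat = [-0.3740, 0.4760].
Therefore phi_hat_1 = -0.3740.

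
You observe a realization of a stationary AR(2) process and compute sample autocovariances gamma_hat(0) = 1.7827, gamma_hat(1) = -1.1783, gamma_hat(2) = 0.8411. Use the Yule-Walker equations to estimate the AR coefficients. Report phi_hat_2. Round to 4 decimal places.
\hat\phi_{2} = 0.0620

The Yule-Walker equations for an AR(p) process read, in matrix form,
  Gamma_p phi = r_p,   with   (Gamma_p)_{ij} = gamma(|i - j|),
                       (r_p)_i = gamma(i),   i,j = 1..p.
Substitute the sample gammas (Toeplitz matrix and right-hand side of size 2):
  Gamma_p = [[1.7827, -1.1783], [-1.1783, 1.7827]]
  r_p     = [-1.1783, 0.8411]
Written out:
  1.7827 phi_1 - 1.1783 phi_2 = -1.1783
  -1.1783 phi_1 + 1.7827 phi_2 = 0.8411
Solve by Cramer's rule:
  det = gamma(0)^2 - gamma(1)^2 = (1.7827)^2 - (-1.1783)^2 = 3.17801929 - 1.38839089 = 1.7896284
  phi_hat_1 = [gamma(1) gamma(0) - gamma(1) gamma(2)] / det = [(-1.1783)(1.7827) - (-1.1783)(0.8411)] / 1.7896284 = -1.10948728 / 1.7896284 = -0.62
  phi_hat_2 = [gamma(0) gamma(2) - gamma(1)^2] / det = [(1.7827)(0.8411) - (-1.1783)^2] / 1.7896284 = 0.11103808 / 1.7896284 = 0.062
So phi_hat = [-0.6200, 0.0620].
Therefore phi_hat_2 = 0.0620.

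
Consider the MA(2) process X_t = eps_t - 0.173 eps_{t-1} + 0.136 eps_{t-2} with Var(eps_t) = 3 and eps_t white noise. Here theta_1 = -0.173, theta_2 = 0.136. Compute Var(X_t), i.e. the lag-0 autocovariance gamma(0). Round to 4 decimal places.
\gamma(0) = 3.1453

For an MA(q) process X_t = eps_t + sum_i theta_i eps_{t-i} with
Var(eps_t) = sigma^2, the variance is
  gamma(0) = sigma^2 * (1 + sum_i theta_i^2).
  sum_i theta_i^2 = (-0.173)^2 + (0.136)^2 = 0.029929 + 0.018496 = 0.048425.
  gamma(0) = 3 * (1 + 0.048425) = 3 * 1.048425 = 3.145275, which rounds to 3.1453.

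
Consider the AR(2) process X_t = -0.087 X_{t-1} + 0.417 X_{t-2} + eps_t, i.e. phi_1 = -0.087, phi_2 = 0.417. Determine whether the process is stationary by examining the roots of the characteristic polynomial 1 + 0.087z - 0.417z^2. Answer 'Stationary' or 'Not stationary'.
\text{Stationary}

The AR(p) characteristic polynomial is P(z) = 1 + 0.087z - 0.417z^2.
Stationarity requires all roots to lie outside the unit circle, i.e. |z| > 1 for every root.
Set 1 + (0.087) z + (-0.417) z^2 = 0, i.e. a z^2 + b z + c = 0 with a = -0.417, b = 0.087, c = 1.
Discriminant D = b^2 - 4ac = (0.087)^2 - 4*(-0.417)*1 = 0.007569 - (-1.668) = 1.675569.
D >= 0, so the roots are real: z = (-b +/- sqrt(D)) / (2a) = (-0.087 +/- 1.294438) / (-0.834).
  z_1 = (-0.087 + 1.294438) / (-0.834) = -1.4478,   |z_1| = 1.4478.
  z_2 = (-0.087 - 1.294438) / (-0.834) = 1.6564,   |z_2| = 1.6564.
Moduli of all roots: 1.4478, 1.6564.
All moduli strictly greater than 1? Yes.
Verdict: Stationary.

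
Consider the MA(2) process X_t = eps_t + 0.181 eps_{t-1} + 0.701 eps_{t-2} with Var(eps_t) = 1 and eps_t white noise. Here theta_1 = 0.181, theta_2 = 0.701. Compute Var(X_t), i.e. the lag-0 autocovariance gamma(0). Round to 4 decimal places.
\gamma(0) = 1.5242

For an MA(q) process X_t = eps_t + sum_i theta_i eps_{t-i} with
Var(eps_t) = sigma^2, the variance is
  gamma(0) = sigma^2 * (1 + sum_i theta_i^2).
  sum_i theta_i^2 = (0.181)^2 + (0.701)^2 = 0.032761 + 0.491401 = 0.524162.
  gamma(0) = 1 * (1 + 0.524162) = 1 * 1.524162 = 1.524162, which rounds to 1.5242.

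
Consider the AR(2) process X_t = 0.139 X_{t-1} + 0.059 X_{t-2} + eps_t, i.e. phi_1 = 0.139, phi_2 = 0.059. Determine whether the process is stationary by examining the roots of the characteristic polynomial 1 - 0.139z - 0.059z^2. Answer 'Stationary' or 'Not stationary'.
\text{Stationary}

The AR(p) characteristic polynomial is P(z) = 1 - 0.139z - 0.059z^2.
Stationarity requires all roots to lie outside the unit circle, i.e. |z| > 1 for every root.
Set 1 + (-0.139) z + (-0.059) z^2 = 0, i.e. a z^2 + b z + c = 0 with a = -0.059, b = -0.139, c = 1.
Discriminant D = b^2 - 4ac = (-0.139)^2 - 4*(-0.059)*1 = 0.019321 - (-0.236) = 0.255321.
D >= 0, so the roots are real: z = (-b +/- sqrt(D)) / (2a) = (0.139 +/- 0.505293) / (-0.118).
  z_1 = (0.139 + 0.505293) / (-0.118) = -5.4601,   |z_1| = 5.4601.
  z_2 = (0.139 - 0.505293) / (-0.118) = 3.1042,   |z_2| = 3.1042.
Moduli of all roots: 5.4601, 3.1042.
All moduli strictly greater than 1? Yes.
Verdict: Stationary.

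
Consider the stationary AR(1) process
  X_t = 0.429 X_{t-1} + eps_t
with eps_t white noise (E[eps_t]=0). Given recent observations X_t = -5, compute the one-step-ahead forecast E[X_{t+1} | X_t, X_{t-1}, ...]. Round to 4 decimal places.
E[X_{t+1} \mid \mathcal F_t] = -2.1450

For an AR(p) model X_t = c + sum_i phi_i X_{t-i} + eps_t, the
one-step-ahead conditional mean is
  E[X_{t+1} | X_t, ...] = c + sum_i phi_i X_{t+1-i}.
Substitute known values:
  E[X_{t+1} | ...] = (0.429) * (-5)
                   = -2.1450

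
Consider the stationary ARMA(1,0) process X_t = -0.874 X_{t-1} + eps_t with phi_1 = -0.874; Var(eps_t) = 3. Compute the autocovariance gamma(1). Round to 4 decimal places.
\gamma(1) = -11.1043

Multiply the model equation by X_{t-k} and take expectations. With theta_0 = psi_0 = 1 and psi_j the MA(infinity) weights, this gives
  gamma(k) - sum_i phi_i gamma(k-i) = c_k,
  c_k = sigma^2 * sum_{j=k..q} theta_j psi_{j-k}   (c_k = 0 for k > q),
using gamma(-m) = gamma(m).
Pure AR (q = 0): c_0 = sigma^2 = 3, c_k = 0 for k >= 1.
Equations for k = 0 and k = 1 (AR order 1):
  gamma(0) = phi_1 gamma(1) + c_0
  gamma(1) = phi_1 gamma(0) + c_1
Substituting the second into the first: gamma(0) (1 - phi_1^2) = c_0 + phi_1 c_1, so
  gamma(0) = c_0 / (1 - phi_1^2) = 3 / (1 - (-0.874)^2) = 3 / 0.236124 = 12.705189.
  gamma(1) = phi_1 gamma(0) = (-0.874)(12.705189) = -11.104335.
Therefore gamma(1) = -11.1043 (to 4 decimal places).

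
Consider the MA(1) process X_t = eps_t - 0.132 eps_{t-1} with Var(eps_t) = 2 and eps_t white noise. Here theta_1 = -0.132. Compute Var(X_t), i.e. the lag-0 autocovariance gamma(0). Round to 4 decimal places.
\gamma(0) = 2.0348

For an MA(q) process X_t = eps_t + sum_i theta_i eps_{t-i} with
Var(eps_t) = sigma^2, the variance is
  gamma(0) = sigma^2 * (1 + sum_i theta_i^2).
  sum_i theta_i^2 = (-0.132)^2 = 0.017424.
  gamma(0) = 2 * (1 + 0.017424) = 2 * 1.017424 = 2.034848, which rounds to 2.0348.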